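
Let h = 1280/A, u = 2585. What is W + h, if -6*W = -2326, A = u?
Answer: 602039/1551 ≈ 388.16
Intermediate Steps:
A = 2585
W = 1163/3 (W = -⅙*(-2326) = 1163/3 ≈ 387.67)
h = 256/517 (h = 1280/2585 = 1280*(1/2585) = 256/517 ≈ 0.49516)
W + h = 1163/3 + 256/517 = 602039/1551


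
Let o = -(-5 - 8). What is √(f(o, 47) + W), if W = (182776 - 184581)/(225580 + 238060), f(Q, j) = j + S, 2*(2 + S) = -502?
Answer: 3*I*√49203354542/46364 ≈ 14.353*I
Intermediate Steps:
S = -253 (S = -2 + (½)*(-502) = -2 - 251 = -253)
o = 13 (o = -1*(-13) = 13)
f(Q, j) = -253 + j (f(Q, j) = j - 253 = -253 + j)
W = -361/92728 (W = -1805/463640 = -1805*1/463640 = -361/92728 ≈ -0.0038931)
√(f(o, 47) + W) = √((-253 + 47) - 361/92728) = √(-206 - 361/92728) = √(-19102329/92728) = 3*I*√49203354542/46364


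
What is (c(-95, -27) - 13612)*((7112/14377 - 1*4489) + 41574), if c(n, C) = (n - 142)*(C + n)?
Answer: 8158692158414/14377 ≈ 5.6748e+8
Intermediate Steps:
c(n, C) = (-142 + n)*(C + n)
(c(-95, -27) - 13612)*((7112/14377 - 1*4489) + 41574) = (((-95)**2 - 142*(-27) - 142*(-95) - 27*(-95)) - 13612)*((7112/14377 - 1*4489) + 41574) = ((9025 + 3834 + 13490 + 2565) - 13612)*((7112*(1/14377) - 4489) + 41574) = (28914 - 13612)*((7112/14377 - 4489) + 41574) = 15302*(-64531241/14377 + 41574) = 15302*(533178157/14377) = 8158692158414/14377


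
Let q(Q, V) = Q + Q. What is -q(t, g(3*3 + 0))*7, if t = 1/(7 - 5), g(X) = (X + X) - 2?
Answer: -7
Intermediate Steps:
g(X) = -2 + 2*X (g(X) = 2*X - 2 = -2 + 2*X)
t = ½ (t = 1/2 = ½ ≈ 0.50000)
q(Q, V) = 2*Q
-q(t, g(3*3 + 0))*7 = -2/2*7 = -1*1*7 = -1*7 = -7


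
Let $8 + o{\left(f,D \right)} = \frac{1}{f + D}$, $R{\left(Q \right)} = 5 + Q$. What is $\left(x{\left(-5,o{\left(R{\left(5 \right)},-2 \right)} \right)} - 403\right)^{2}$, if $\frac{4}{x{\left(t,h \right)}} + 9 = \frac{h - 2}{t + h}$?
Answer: $\frac{7316920521}{44944} \approx 1.628 \cdot 10^{5}$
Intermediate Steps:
$o{\left(f,D \right)} = -8 + \frac{1}{D + f}$ ($o{\left(f,D \right)} = -8 + \frac{1}{f + D} = -8 + \frac{1}{D + f}$)
$x{\left(t,h \right)} = \frac{4}{-9 + \frac{-2 + h}{h + t}}$ ($x{\left(t,h \right)} = \frac{4}{-9 + \frac{h - 2}{t + h}} = \frac{4}{-9 + \frac{-2 + h}{h + t}}$)
$\left(x{\left(-5,o{\left(R{\left(5 \right)},-2 \right)} \right)} - 403\right)^{2} = \left(\frac{4 \left(- \frac{1 - -16 - 8 \left(5 + 5\right)}{-2 + \left(5 + 5\right)} - -5\right)}{2 + 8 \frac{1 - -16 - 8 \left(5 + 5\right)}{-2 + \left(5 + 5\right)} + 9 \left(-5\right)} - 403\right)^{2} = \left(\frac{4 \left(- \frac{1 + 16 - 80}{-2 + 10} + 5\right)}{2 + 8 \frac{1 + 16 - 80}{-2 + 10} - 45} - 403\right)^{2} = \left(\frac{4 \left(- \frac{1 + 16 - 80}{8} + 5\right)}{2 + 8 \frac{1 + 16 - 80}{8} - 45} - 403\right)^{2} = \left(\frac{4 \left(- \frac{-63}{8} + 5\right)}{2 + 8 \cdot \frac{1}{8} \left(-63\right) - 45} - 403\right)^{2} = \left(\frac{4 \left(\left(-1\right) \left(- \frac{63}{8}\right) + 5\right)}{2 + 8 \left(- \frac{63}{8}\right) - 45} - 403\right)^{2} = \left(\frac{4 \left(\frac{63}{8} + 5\right)}{2 - 63 - 45} - 403\right)^{2} = \left(4 \frac{1}{-106} \cdot \frac{103}{8} - 403\right)^{2} = \left(4 \left(- \frac{1}{106}\right) \frac{103}{8} - 403\right)^{2} = \left(- \frac{103}{212} - 403\right)^{2} = \left(- \frac{85539}{212}\right)^{2} = \frac{7316920521}{44944}$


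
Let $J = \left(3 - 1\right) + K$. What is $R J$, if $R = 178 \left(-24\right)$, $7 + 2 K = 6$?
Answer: $-6408$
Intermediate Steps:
$K = - \frac{1}{2}$ ($K = - \frac{7}{2} + \frac{1}{2} \cdot 6 = - \frac{7}{2} + 3 = - \frac{1}{2} \approx -0.5$)
$J = \frac{3}{2}$ ($J = \left(3 - 1\right) - \frac{1}{2} = 2 - \frac{1}{2} = \frac{3}{2} \approx 1.5$)
$R = -4272$
$R J = \left(-4272\right) \frac{3}{2} = -6408$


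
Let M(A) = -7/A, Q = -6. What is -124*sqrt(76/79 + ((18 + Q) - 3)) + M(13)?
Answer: -7/13 - 124*sqrt(62173)/79 ≈ -391.92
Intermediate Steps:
-124*sqrt(76/79 + ((18 + Q) - 3)) + M(13) = -124*sqrt(76/79 + ((18 - 6) - 3)) - 7/13 = -124*sqrt(76*(1/79) + (12 - 3)) - 7*1/13 = -124*sqrt(76/79 + 9) - 7/13 = -124*sqrt(62173)/79 - 7/13 = -7/13 - 124*sqrt(62173)/79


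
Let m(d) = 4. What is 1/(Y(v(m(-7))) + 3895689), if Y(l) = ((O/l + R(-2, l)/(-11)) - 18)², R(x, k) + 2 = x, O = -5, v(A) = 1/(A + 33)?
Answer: 121/476346810 ≈ 2.5402e-7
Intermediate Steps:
v(A) = 1/(33 + A)
R(x, k) = -2 + x
Y(l) = (-194/11 - 5/l)² (Y(l) = ((-5/l + (-2 - 2)/(-11)) - 18)² = ((-5/l - 4*(-1/11)) - 18)² = ((-5/l + 4/11) - 18)² = ((4/11 - 5/l) - 18)² = (-194/11 - 5/l)²)
1/(Y(v(m(-7))) + 3895689) = 1/((55 + 194/(33 + 4))²/(121*(1/(33 + 4))²) + 3895689) = 1/((55 + 194/37)²/(121*(1/37)²) + 3895689) = 1/((55 + 194*(1/37))²/(121*37⁻²) + 3895689) = 1/((1/121)*1369*(55 + 194/37)² + 3895689) = 1/((1/121)*1369*(2229/37)² + 3895689) = 1/((1/121)*1369*(4968441/1369) + 3895689) = 1/(4968441/121 + 3895689) = 1/(476346810/121) = 121/476346810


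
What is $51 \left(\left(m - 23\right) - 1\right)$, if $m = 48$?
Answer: $1224$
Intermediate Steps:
$51 \left(\left(m - 23\right) - 1\right) = 51 \left(\left(48 - 23\right) - 1\right) = 51 \left(25 - 1\right) = 51 \cdot 24 = 1224$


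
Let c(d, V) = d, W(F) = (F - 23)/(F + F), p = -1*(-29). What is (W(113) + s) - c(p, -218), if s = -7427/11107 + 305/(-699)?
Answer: -26062018180/877308609 ≈ -29.707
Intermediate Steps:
p = 29
W(F) = (-23 + F)/(2*F) (W(F) = (-23 + F)/((2*F)) = (-23 + F)*(1/(2*F)) = (-23 + F)/(2*F))
s = -8579108/7763793 (s = -7427*1/11107 + 305*(-1/699) = -7427/11107 - 305/699 = -8579108/7763793 ≈ -1.1050)
(W(113) + s) - c(p, -218) = ((½)*(-23 + 113)/113 - 8579108/7763793) - 1*29 = ((½)*(1/113)*90 - 8579108/7763793) - 29 = (45/113 - 8579108/7763793) - 29 = -620068519/877308609 - 29 = -26062018180/877308609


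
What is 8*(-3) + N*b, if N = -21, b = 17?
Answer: -381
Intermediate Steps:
8*(-3) + N*b = 8*(-3) - 21*17 = -24 - 357 = -381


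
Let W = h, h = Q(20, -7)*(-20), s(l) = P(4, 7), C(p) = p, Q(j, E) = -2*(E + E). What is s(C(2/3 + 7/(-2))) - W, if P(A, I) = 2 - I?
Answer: 555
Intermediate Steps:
Q(j, E) = -4*E
s(l) = -5 (s(l) = 2 - 1*7 = 2 - 7 = -5)
h = -560 (h = -4*(-7)*(-20) = 28*(-20) = -560)
W = -560
s(C(2/3 + 7/(-2))) - W = -5 - 1*(-560) = -5 + 560 = 555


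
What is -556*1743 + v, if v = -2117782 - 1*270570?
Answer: -3357460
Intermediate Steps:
v = -2388352 (v = -2117782 - 270570 = -2388352)
-556*1743 + v = -556*1743 - 2388352 = -969108 - 2388352 = -3357460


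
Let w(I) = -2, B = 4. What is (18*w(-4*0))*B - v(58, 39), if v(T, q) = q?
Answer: -183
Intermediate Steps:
(18*w(-4*0))*B - v(58, 39) = (18*(-2))*4 - 1*39 = -36*4 - 39 = -144 - 39 = -183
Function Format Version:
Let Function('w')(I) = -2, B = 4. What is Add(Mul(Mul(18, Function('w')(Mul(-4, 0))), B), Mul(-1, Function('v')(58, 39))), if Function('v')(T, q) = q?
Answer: -183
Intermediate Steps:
Add(Mul(Mul(18, Function('w')(Mul(-4, 0))), B), Mul(-1, Function('v')(58, 39))) = Add(Mul(Mul(18, -2), 4), Mul(-1, 39)) = Add(Mul(-36, 4), -39) = Add(-144, -39) = -183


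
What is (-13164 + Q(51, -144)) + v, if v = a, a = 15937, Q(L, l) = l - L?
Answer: 2578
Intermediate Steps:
v = 15937
(-13164 + Q(51, -144)) + v = (-13164 + (-144 - 1*51)) + 15937 = (-13164 + (-144 - 51)) + 15937 = (-13164 - 195) + 15937 = -13359 + 15937 = 2578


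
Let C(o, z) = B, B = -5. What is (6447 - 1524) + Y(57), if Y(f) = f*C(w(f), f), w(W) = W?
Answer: 4638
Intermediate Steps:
C(o, z) = -5
Y(f) = -5*f (Y(f) = f*(-5) = -5*f)
(6447 - 1524) + Y(57) = (6447 - 1524) - 5*57 = 4923 - 285 = 4638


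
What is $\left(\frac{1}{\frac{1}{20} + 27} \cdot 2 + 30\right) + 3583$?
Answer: $\frac{1954673}{541} \approx 3613.1$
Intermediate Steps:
$\left(\frac{1}{\frac{1}{20} + 27} \cdot 2 + 30\right) + 3583 = \left(\frac{1}{\frac{541}{20}} \cdot 2 + 30\right) + 3583 = \left(\frac{20}{541} \cdot 2 + 30\right) + 3583 = \left(\frac{40}{541} + 30\right) + 3583 = \frac{16270}{541} + 3583 = \frac{1954673}{541}$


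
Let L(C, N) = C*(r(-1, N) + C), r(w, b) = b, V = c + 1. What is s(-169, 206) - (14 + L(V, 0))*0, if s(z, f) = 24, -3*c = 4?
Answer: 24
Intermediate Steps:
c = -4/3 (c = -⅓*4 = -4/3 ≈ -1.3333)
V = -⅓ (V = -4/3 + 1 = -⅓ ≈ -0.33333)
L(C, N) = C*(C + N) (L(C, N) = C*(N + C) = C*(C + N))
s(-169, 206) - (14 + L(V, 0))*0 = 24 - (14 - (-⅓ + 0)/3)*0 = 24 - (14 - ⅓*(-⅓))*0 = 24 - (14 + ⅑)*0 = 24 - 127*0/9 = 24 - 1*0 = 24 + 0 = 24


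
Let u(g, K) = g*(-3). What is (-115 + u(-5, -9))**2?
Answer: 10000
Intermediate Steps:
u(g, K) = -3*g
(-115 + u(-5, -9))**2 = (-115 - 3*(-5))**2 = (-115 + 15)**2 = (-100)**2 = 10000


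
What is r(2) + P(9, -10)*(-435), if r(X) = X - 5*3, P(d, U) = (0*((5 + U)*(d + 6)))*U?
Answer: -13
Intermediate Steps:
P(d, U) = 0 (P(d, U) = (0*((5 + U)*(6 + d)))*U = 0*U = 0)
r(X) = -15 + X (r(X) = X - 15 = -15 + X)
r(2) + P(9, -10)*(-435) = (-15 + 2) + 0*(-435) = -13 + 0 = -13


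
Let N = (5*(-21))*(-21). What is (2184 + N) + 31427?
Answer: 35816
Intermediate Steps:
N = 2205 (N = -105*(-21) = 2205)
(2184 + N) + 31427 = (2184 + 2205) + 31427 = 4389 + 31427 = 35816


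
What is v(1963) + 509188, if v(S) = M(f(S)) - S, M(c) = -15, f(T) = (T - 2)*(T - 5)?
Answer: 507210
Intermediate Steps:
f(T) = (-5 + T)*(-2 + T) (f(T) = (-2 + T)*(-5 + T) = (-5 + T)*(-2 + T))
v(S) = -15 - S
v(1963) + 509188 = (-15 - 1*1963) + 509188 = (-15 - 1963) + 509188 = -1978 + 509188 = 507210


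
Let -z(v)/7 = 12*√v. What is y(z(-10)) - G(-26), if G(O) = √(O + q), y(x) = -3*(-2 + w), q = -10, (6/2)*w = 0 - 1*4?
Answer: 10 - 6*I ≈ 10.0 - 6.0*I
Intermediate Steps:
w = -4/3 (w = (0 - 1*4)/3 = (0 - 4)/3 = (⅓)*(-4) = -4/3 ≈ -1.3333)
z(v) = -84*√v
y(x) = 10 (y(x) = -3*(-2 - 4/3) = -3*(-10/3) = 10)
G(O) = √(-10 + O) (G(O) = √(O - 10) = √(-10 + O))
y(z(-10)) - G(-26) = 10 - √(-10 - 26) = 10 - √(-36) = 10 - 6*I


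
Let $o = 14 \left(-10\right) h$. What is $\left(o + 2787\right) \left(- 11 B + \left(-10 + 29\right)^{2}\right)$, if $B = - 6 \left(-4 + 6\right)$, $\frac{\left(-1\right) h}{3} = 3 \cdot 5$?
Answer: $4479891$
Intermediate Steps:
$h = -45$ ($h = - 3 \cdot 3 \cdot 5 = \left(-3\right) 15 = -45$)
$B = -12$ ($B = \left(-6\right) 2 = -12$)
$o = 6300$ ($o = 14 \left(-10\right) \left(-45\right) = \left(-140\right) \left(-45\right) = 6300$)
$\left(o + 2787\right) \left(- 11 B + \left(-10 + 29\right)^{2}\right) = \left(6300 + 2787\right) \left(\left(-11\right) \left(-12\right) + \left(-10 + 29\right)^{2}\right) = 9087 \left(132 + 19^{2}\right) = 9087 \left(132 + 361\right) = 9087 \cdot 493 = 4479891$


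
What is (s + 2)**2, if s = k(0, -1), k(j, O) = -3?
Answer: 1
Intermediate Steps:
s = -3
(s + 2)**2 = (-3 + 2)**2 = (-1)**2 = 1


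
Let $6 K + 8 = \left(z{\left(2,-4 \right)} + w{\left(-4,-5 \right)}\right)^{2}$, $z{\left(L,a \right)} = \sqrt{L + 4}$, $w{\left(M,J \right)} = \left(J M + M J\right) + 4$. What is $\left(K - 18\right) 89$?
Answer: $\frac{81257}{3} + \frac{3916 \sqrt{6}}{3} \approx 30283.0$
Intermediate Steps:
$w{\left(M,J \right)} = 4 + 2 J M$ ($w{\left(M,J \right)} = \left(J M + J M\right) + 4 = 2 J M + 4 = 4 + 2 J M$)
$z{\left(L,a \right)} = \sqrt{4 + L}$
$K = - \frac{4}{3} + \frac{\left(44 + \sqrt{6}\right)^{2}}{6}$ ($K = - \frac{4}{3} + \frac{\left(\sqrt{4 + 2} + \left(4 + 2 \left(-5\right) \left(-4\right)\right)\right)^{2}}{6} = - \frac{4}{3} + \frac{\left(\sqrt{6} + \left(4 + 40\right)\right)^{2}}{6} = - \frac{4}{3} + \frac{\left(\sqrt{6} + 44\right)^{2}}{6} = - \frac{4}{3} + \frac{\left(44 + \sqrt{6}\right)^{2}}{6} \approx 358.26$)
$\left(K - 18\right) 89 = \left(\left(\frac{967}{3} + \frac{44 \sqrt{6}}{3}\right) - 18\right) 89 = \left(\frac{913}{3} + \frac{44 \sqrt{6}}{3}\right) 89 = \frac{81257}{3} + \frac{3916 \sqrt{6}}{3}$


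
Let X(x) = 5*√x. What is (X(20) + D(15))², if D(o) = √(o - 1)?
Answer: 514 + 20*√70 ≈ 681.33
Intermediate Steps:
D(o) = √(-1 + o)
(X(20) + D(15))² = (5*√20 + √(-1 + 15))² = (5*(2*√5) + √14)² = (10*√5 + √14)² = (√14 + 10*√5)²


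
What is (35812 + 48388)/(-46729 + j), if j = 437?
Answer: -21050/11573 ≈ -1.8189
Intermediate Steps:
(35812 + 48388)/(-46729 + j) = (35812 + 48388)/(-46729 + 437) = 84200/(-46292) = 84200*(-1/46292) = -21050/11573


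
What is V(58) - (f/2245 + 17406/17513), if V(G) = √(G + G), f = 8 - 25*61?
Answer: -12509249/39316685 + 2*√29 ≈ 10.452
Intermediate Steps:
f = -1517 (f = 8 - 1525 = -1517)
V(G) = √2*√G (V(G) = √(2*G) = √2*√G)
V(58) - (f/2245 + 17406/17513) = √2*√58 - (-1517/2245 + 17406/17513) = 2*√29 - (-1517*1/2245 + 17406*(1/17513)) = 2*√29 - (-1517/2245 + 17406/17513) = 2*√29 - 1*12509249/39316685 = 2*√29 - 12509249/39316685 = -12509249/39316685 + 2*√29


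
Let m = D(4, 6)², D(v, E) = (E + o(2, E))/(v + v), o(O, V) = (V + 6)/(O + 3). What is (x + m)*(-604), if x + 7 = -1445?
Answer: 87634209/100 ≈ 8.7634e+5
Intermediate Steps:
o(O, V) = (6 + V)/(3 + O)
D(v, E) = (6/5 + 6*E/5)/(2*v) (D(v, E) = (E + (6 + E)/(3 + 2))/(v + v) = (E + (6 + E)/5)/((2*v)) = (E + (6 + E)/5)*(1/(2*v)) = (E + (6/5 + E/5))*(1/(2*v)) = (6/5 + 6*E/5)*(1/(2*v)) = (6/5 + 6*E/5)/(2*v))
x = -1452 (x = -7 - 1445 = -1452)
m = 441/400 (m = ((⅗)*(1 + 6)/4)² = ((⅗)*(¼)*7)² = (21/20)² = 441/400 ≈ 1.1025)
(x + m)*(-604) = (-1452 + 441/400)*(-604) = -580359/400*(-604) = 87634209/100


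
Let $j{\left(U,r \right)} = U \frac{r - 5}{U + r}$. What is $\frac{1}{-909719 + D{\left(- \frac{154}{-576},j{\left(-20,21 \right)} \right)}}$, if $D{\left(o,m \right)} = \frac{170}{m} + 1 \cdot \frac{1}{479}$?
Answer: $- \frac{15328}{13944180943} \approx -1.0992 \cdot 10^{-6}$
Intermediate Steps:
$j{\left(U,r \right)} = \frac{U \left(-5 + r\right)}{U + r}$ ($j{\left(U,r \right)} = U \frac{-5 + r}{U + r} = \frac{U \left(-5 + r\right)}{U + r}$)
$D{\left(o,m \right)} = \frac{1}{479} + \frac{170}{m}$ ($D{\left(o,m \right)} = \frac{170}{m} + 1 \cdot \frac{1}{479} = \frac{170}{m} + \frac{1}{479} = \frac{1}{479} + \frac{170}{m}$)
$\frac{1}{-909719 + D{\left(- \frac{154}{-576},j{\left(-20,21 \right)} \right)}} = \frac{1}{-909719 + \frac{81430 - \frac{20 \left(-5 + 21\right)}{-20 + 21}}{479 \left(- \frac{20 \left(-5 + 21\right)}{-20 + 21}\right)}} = \frac{1}{-909719 + \frac{81430 - 20 \cdot 1^{-1} \cdot 16}{479 \left(\left(-20\right) 1^{-1} \cdot 16\right)}} = \frac{1}{-909719 + \frac{81430 - 20 \cdot 16}{479 \left(\left(-20\right) 1 \cdot 16\right)}} = \frac{1}{-909719 + \frac{81430 - 320}{479 \left(-320\right)}} = \frac{1}{-909719 + \frac{1}{479} \left(- \frac{1}{320}\right) 81110} = \frac{1}{-909719 - \frac{8111}{15328}} = \frac{1}{- \frac{13944180943}{15328}} = - \frac{15328}{13944180943}$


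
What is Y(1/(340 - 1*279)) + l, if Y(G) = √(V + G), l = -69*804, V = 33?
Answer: -55476 + √122854/61 ≈ -55470.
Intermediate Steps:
l = -55476
Y(G) = √(33 + G)
Y(1/(340 - 1*279)) + l = √(33 + 1/(340 - 1*279)) - 55476 = √(33 + 1/(340 - 279)) - 55476 = √(33 + 1/61) - 55476 = √(2014/61) - 55476 = √122854/61 - 55476 = -55476 + √122854/61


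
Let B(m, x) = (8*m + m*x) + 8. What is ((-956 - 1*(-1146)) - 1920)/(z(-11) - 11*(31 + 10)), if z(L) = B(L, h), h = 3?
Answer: 865/282 ≈ 3.0674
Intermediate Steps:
B(m, x) = 8 + 8*m + m*x
z(L) = 8 + 11*L (z(L) = 8 + 8*L + L*3 = 8 + 8*L + 3*L = 8 + 11*L)
((-956 - 1*(-1146)) - 1920)/(z(-11) - 11*(31 + 10)) = ((-956 - 1*(-1146)) - 1920)/((8 + 11*(-11)) - 11*(31 + 10)) = ((-956 + 1146) - 1920)/((8 - 121) - 11*41) = (190 - 1920)/(-113 - 451) = -1730/(-564) = -1730*(-1/564) = 865/282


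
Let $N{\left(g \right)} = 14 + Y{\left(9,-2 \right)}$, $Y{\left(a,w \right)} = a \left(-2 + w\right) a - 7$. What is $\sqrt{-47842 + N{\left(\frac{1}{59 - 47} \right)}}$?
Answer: $3 i \sqrt{5351} \approx 219.45 i$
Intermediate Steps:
$Y{\left(a,w \right)} = -7 + a^{2} \left(-2 + w\right)$ ($Y{\left(a,w \right)} = a^{2} \left(-2 + w\right) - 7 = -7 + a^{2} \left(-2 + w\right)$)
$N{\left(g \right)} = -317$ ($N{\left(g \right)} = 14 - \left(7 + 324\right) = 14 - 331 = -317$)
$\sqrt{-47842 + N{\left(\frac{1}{59 - 47} \right)}} = \sqrt{-47842 - 317} = \sqrt{-48159} = 3 i \sqrt{5351}$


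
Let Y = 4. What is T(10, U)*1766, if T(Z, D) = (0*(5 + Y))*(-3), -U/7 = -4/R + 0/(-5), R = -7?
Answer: 0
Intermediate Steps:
U = -4 (U = -7*(-4/(-7) + 0/(-5)) = -7*(-4*(-1/7) + 0*(-1/5)) = -7*(4/7 + 0) = -7*4/7 = -4)
T(Z, D) = 0 (T(Z, D) = (0*(5 + 4))*(-3) = (0*9)*(-3) = 0*(-3) = 0)
T(10, U)*1766 = 0*1766 = 0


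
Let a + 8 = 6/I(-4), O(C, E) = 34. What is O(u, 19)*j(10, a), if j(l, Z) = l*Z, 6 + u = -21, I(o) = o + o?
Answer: -2975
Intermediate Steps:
I(o) = 2*o
u = -27 (u = -6 - 21 = -27)
a = -35/4 (a = -8 + 6/((2*(-4))) = -8 + 6/(-8) = -8 + 6*(-1/8) = -8 - 3/4 = -35/4 ≈ -8.7500)
j(l, Z) = Z*l
O(u, 19)*j(10, a) = 34*(-35/4*10) = 34*(-175/2) = -2975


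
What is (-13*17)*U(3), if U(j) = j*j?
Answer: -1989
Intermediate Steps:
U(j) = j²
(-13*17)*U(3) = -13*17*3² = -221*9 = -1989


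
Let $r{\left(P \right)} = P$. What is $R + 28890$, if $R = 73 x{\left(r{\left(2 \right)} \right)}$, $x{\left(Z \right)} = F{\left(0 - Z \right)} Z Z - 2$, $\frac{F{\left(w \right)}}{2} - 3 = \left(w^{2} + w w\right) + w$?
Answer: $34000$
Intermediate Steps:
$F{\left(w \right)} = 6 + 2 w + 4 w^{2}$ ($F{\left(w \right)} = 6 + 2 \left(\left(w^{2} + w w\right) + w\right) = 6 + 2 \left(\left(w^{2} + w^{2}\right) + w\right) = 6 + 2 \left(2 w^{2} + w\right) = 6 + 2 \left(w + 2 w^{2}\right) = 6 + \left(2 w + 4 w^{2}\right) = 6 + 2 w + 4 w^{2}$)
$x{\left(Z \right)} = -2 + Z^{2} \left(6 - 2 Z + 4 Z^{2}\right)$ ($x{\left(Z \right)} = \left(6 + 2 \left(0 - Z\right) + 4 \left(0 - Z\right)^{2}\right) Z Z - 2 = \left(6 + 2 \left(- Z\right) + 4 \left(- Z\right)^{2}\right) Z Z - 2 = \left(6 - 2 Z + 4 Z^{2}\right) Z Z - 2 = Z \left(6 - 2 Z + 4 Z^{2}\right) Z - 2 = Z^{2} \left(6 - 2 Z + 4 Z^{2}\right) - 2 = -2 + Z^{2} \left(6 - 2 Z + 4 Z^{2}\right)$)
$R = 5110$ ($R = 73 \left(-2 + 2 \cdot 2^{2} \left(3 - 2 + 2 \cdot 2^{2}\right)\right) = 73 \left(-2 + 2 \cdot 4 \left(3 - 2 + 2 \cdot 4\right)\right) = 73 \left(-2 + 2 \cdot 4 \left(3 - 2 + 8\right)\right) = 73 \left(-2 + 2 \cdot 4 \cdot 9\right) = 73 \left(-2 + 72\right) = 73 \cdot 70 = 5110$)
$R + 28890 = 5110 + 28890 = 34000$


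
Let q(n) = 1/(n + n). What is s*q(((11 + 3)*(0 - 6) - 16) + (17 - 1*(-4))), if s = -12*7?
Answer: 42/79 ≈ 0.53165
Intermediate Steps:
s = -84
q(n) = 1/(2*n)
s*q(((11 + 3)*(0 - 6) - 16) + (17 - 1*(-4))) = -42/(((11 + 3)*(0 - 6) - 16) + (17 - 1*(-4))) = -42/((14*(-6) - 16) + (17 + 4)) = -42/((-84 - 16) + 21) = -42/(-100 + 21) = -42/(-79) = -42*(-1)/79 = -84*(-1/158) = 42/79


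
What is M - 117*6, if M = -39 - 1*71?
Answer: -812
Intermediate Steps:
M = -110 (M = -39 - 71 = -110)
M - 117*6 = -110 - 117*6 = -110 - 702 = -812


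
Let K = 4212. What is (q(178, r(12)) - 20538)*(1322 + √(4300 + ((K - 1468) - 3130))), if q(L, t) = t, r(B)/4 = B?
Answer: -27087780 - 20490*√3914 ≈ -2.8370e+7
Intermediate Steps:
r(B) = 4*B
(q(178, r(12)) - 20538)*(1322 + √(4300 + ((K - 1468) - 3130))) = (4*12 - 20538)*(1322 + √(4300 + ((4212 - 1468) - 3130))) = (48 - 20538)*(1322 + √(4300 + (2744 - 3130))) = -20490*(1322 + √(4300 - 386)) = -20490*(1322 + √3914) = -27087780 - 20490*√3914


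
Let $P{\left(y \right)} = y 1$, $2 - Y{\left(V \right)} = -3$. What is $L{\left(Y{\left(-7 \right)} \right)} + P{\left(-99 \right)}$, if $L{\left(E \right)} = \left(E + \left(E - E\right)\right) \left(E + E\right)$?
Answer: $-49$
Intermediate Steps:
$Y{\left(V \right)} = 5$ ($Y{\left(V \right)} = 2 - -3 = 2 + 3 = 5$)
$P{\left(y \right)} = y$
$L{\left(E \right)} = 2 E^{2}$ ($L{\left(E \right)} = \left(E + 0\right) 2 E = E 2 E = 2 E^{2}$)
$L{\left(Y{\left(-7 \right)} \right)} + P{\left(-99 \right)} = 2 \cdot 5^{2} - 99 = 2 \cdot 25 - 99 = 50 - 99 = -49$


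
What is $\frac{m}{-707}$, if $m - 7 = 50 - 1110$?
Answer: $\frac{1053}{707} \approx 1.4894$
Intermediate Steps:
$m = -1053$ ($m = 7 + \left(50 - 1110\right) = 7 - 1060 = -1053$)
$\frac{m}{-707} = - \frac{1053}{-707} = \left(-1053\right) \left(- \frac{1}{707}\right) = \frac{1053}{707}$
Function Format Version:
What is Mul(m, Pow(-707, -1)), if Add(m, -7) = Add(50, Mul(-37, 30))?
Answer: Rational(1053, 707) ≈ 1.4894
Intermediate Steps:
m = -1053 (m = Add(7, Add(50, Mul(-37, 30))) = Add(7, Add(50, -1110)) = Add(7, -1060) = -1053)
Mul(m, Pow(-707, -1)) = Mul(-1053, Pow(-707, -1)) = Mul(-1053, Rational(-1, 707)) = Rational(1053, 707)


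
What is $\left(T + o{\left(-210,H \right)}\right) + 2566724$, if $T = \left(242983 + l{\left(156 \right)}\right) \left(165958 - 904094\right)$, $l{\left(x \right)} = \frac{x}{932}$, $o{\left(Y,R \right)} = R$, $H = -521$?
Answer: $- \frac{41789029289309}{233} \approx -1.7935 \cdot 10^{11}$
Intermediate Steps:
$l{\left(x \right)} = \frac{x}{932}$ ($l{\left(x \right)} = x \frac{1}{932} = \frac{x}{932}$)
$T = - \frac{41789627214608}{233}$ ($T = \left(242983 + \frac{1}{932} \cdot 156\right) \left(165958 - 904094\right) = \left(242983 + \frac{39}{233}\right) \left(-738136\right) = \frac{56615078}{233} \left(-738136\right) = - \frac{41789627214608}{233} \approx -1.7935 \cdot 10^{11}$)
$\left(T + o{\left(-210,H \right)}\right) + 2566724 = \left(- \frac{41789627214608}{233} - 521\right) + 2566724 = - \frac{41789627336001}{233} + 2566724 = - \frac{41789029289309}{233}$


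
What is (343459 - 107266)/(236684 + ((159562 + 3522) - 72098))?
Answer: 236193/327670 ≈ 0.72083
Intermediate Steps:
(343459 - 107266)/(236684 + ((159562 + 3522) - 72098)) = 236193/(236684 + (163084 - 72098)) = 236193/(236684 + 90986) = 236193/327670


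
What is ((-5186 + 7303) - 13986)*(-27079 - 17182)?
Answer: 525333809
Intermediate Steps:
((-5186 + 7303) - 13986)*(-27079 - 17182) = (2117 - 13986)*(-44261) = -11869*(-44261) = 525333809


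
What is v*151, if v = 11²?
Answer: 18271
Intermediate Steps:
v = 121
v*151 = 121*151 = 18271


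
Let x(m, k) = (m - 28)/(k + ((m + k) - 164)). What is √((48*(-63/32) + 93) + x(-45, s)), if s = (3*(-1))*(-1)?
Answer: I*√187978/406 ≈ 1.0679*I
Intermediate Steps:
s = 3 (s = -3*(-1) = 3)
x(m, k) = (-28 + m)/(-164 + m + 2*k) (x(m, k) = (-28 + m)/(k + ((k + m) - 164)) = (-28 + m)/(k + (-164 + k + m)) = (-28 + m)/(-164 + m + 2*k))
√((48*(-63/32) + 93) + x(-45, s)) = √((48*(-63/32) + 93) + (-28 - 45)/(-164 - 45 + 2*3)) = √((48*(-63*1/32) + 93) - 73/(-164 - 45 + 6)) = √((48*(-63/32) + 93) - 73/(-203)) = √((-189/2 + 93) - 1/203*(-73)) = √(-3/2 + 73/203) = √(-463/406) = I*√187978/406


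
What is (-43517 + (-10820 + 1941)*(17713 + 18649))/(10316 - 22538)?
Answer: 107633905/4074 ≈ 26420.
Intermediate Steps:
(-43517 + (-10820 + 1941)*(17713 + 18649))/(10316 - 22538) = (-43517 - 8879*36362)/(-12222) = (-43517 - 322858198)*(-1/12222) = -322901715*(-1/12222) = 107633905/4074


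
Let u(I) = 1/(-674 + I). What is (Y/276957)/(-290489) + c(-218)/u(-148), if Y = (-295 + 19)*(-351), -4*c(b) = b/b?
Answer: 3674018575239/17878435994 ≈ 205.50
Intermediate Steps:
c(b) = -¼ (c(b) = -b/(4*b) = -¼*1 = -¼)
Y = 96876 (Y = -276*(-351) = 96876)
(Y/276957)/(-290489) + c(-218)/u(-148) = (96876/276957)/(-290489) - 1/(4*(1/(-674 - 148))) = (96876*(1/276957))*(-1/290489) - 1/(4*(1/(-822))) = (10764/30773)*(-1/290489) - 1/(4*(-1/822)) = -10764/8939217997 - ¼*(-822) = -10764/8939217997 + 411/2 = 3674018575239/17878435994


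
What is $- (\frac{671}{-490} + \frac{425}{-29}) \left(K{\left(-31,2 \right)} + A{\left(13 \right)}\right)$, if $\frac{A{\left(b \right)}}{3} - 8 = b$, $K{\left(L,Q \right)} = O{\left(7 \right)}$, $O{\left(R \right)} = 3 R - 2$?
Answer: $\frac{9336069}{7105} \approx 1314.0$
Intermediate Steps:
$O{\left(R \right)} = -2 + 3 R$
$K{\left(L,Q \right)} = 19$ ($K{\left(L,Q \right)} = -2 + 3 \cdot 7 = -2 + 21 = 19$)
$A{\left(b \right)} = 24 + 3 b$
$- (\frac{671}{-490} + \frac{425}{-29}) \left(K{\left(-31,2 \right)} + A{\left(13 \right)}\right) = - (\frac{671}{-490} + \frac{425}{-29}) \left(19 + \left(24 + 3 \cdot 13\right)\right) = - (671 \left(- \frac{1}{490}\right) + 425 \left(- \frac{1}{29}\right)) \left(19 + \left(24 + 39\right)\right) = - (- \frac{671}{490} - \frac{425}{29}) \left(19 + 63\right) = \left(-1\right) \left(- \frac{227709}{14210}\right) 82 = \frac{227709}{14210} \cdot 82 = \frac{9336069}{7105}$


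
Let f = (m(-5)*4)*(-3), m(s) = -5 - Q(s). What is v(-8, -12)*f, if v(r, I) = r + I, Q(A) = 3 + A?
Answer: -720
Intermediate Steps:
v(r, I) = I + r
m(s) = -8 - s (m(s) = -5 - (3 + s) = -5 + (-3 - s) = -8 - s)
f = 36 (f = ((-8 - 1*(-5))*4)*(-3) = ((-8 + 5)*4)*(-3) = -3*4*(-3) = -12*(-3) = 36)
v(-8, -12)*f = (-12 - 8)*36 = -20*36 = -720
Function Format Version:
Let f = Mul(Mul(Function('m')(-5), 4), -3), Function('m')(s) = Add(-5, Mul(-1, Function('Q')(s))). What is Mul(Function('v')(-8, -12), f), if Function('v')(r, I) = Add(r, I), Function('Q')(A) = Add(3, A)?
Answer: -720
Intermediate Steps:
Function('v')(r, I) = Add(I, r)
Function('m')(s) = Add(-8, Mul(-1, s)) (Function('m')(s) = Add(-5, Mul(-1, Add(3, s))) = Add(-5, Add(-3, Mul(-1, s))) = Add(-8, Mul(-1, s)))
f = 36 (f = Mul(Mul(Add(-8, Mul(-1, -5)), 4), -3) = Mul(Mul(Add(-8, 5), 4), -3) = Mul(Mul(-3, 4), -3) = Mul(-12, -3) = 36)
Mul(Function('v')(-8, -12), f) = Mul(Add(-12, -8), 36) = Mul(-20, 36) = -720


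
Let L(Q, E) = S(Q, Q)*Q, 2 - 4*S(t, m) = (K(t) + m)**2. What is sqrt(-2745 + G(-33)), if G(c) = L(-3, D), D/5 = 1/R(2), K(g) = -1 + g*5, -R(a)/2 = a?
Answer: I*sqrt(9903)/2 ≈ 49.757*I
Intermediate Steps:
R(a) = -2*a
K(g) = -1 + 5*g
D = -5/4 (D = 5/((-2*2)) = 5/(-4) = 5*(-1/4) = -5/4 ≈ -1.2500)
S(t, m) = 1/2 - (-1 + m + 5*t)**2/4 (S(t, m) = 1/2 - ((-1 + 5*t) + m)**2/4 = 1/2 - (-1 + m + 5*t)**2/4)
L(Q, E) = Q*(1/2 - (-1 + 6*Q)**2/4) (L(Q, E) = (1/2 - (-1 + Q + 5*Q)**2/4)*Q = (1/2 - (-1 + 6*Q)**2/4)*Q = Q*(1/2 - (-1 + 6*Q)**2/4))
G(c) = 1077/4 (G(c) = -1/4*(-3)*(-2 + (-1 + 6*(-3))**2) = -1/4*(-3)*(-2 + (-1 - 18)**2) = -1/4*(-3)*(-2 + (-19)**2) = -1/4*(-3)*(-2 + 361) = -1/4*(-3)*359 = 1077/4)
sqrt(-2745 + G(-33)) = sqrt(-2745 + 1077/4) = sqrt(-9903/4) = I*sqrt(9903)/2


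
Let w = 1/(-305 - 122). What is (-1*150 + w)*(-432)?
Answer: 27670032/427 ≈ 64801.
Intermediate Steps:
w = -1/427 (w = 1/(-427) = -1/427 ≈ -0.0023419)
(-1*150 + w)*(-432) = (-1*150 - 1/427)*(-432) = (-150 - 1/427)*(-432) = -64051/427*(-432) = 27670032/427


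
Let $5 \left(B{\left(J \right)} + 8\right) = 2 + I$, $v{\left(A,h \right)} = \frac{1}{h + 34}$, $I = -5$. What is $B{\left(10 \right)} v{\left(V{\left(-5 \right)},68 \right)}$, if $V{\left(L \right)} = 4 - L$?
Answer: $- \frac{43}{510} \approx -0.084314$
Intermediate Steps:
$v{\left(A,h \right)} = \frac{1}{34 + h}$
$B{\left(J \right)} = - \frac{43}{5}$ ($B{\left(J \right)} = -8 + \frac{2 - 5}{5} = -8 + \frac{1}{5} \left(-3\right) = -8 - \frac{3}{5} = - \frac{43}{5}$)
$B{\left(10 \right)} v{\left(V{\left(-5 \right)},68 \right)} = - \frac{43}{5 \left(34 + 68\right)} = - \frac{43}{5 \cdot 102} = \left(- \frac{43}{5}\right) \frac{1}{102} = - \frac{43}{510}$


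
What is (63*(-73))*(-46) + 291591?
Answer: 503145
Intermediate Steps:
(63*(-73))*(-46) + 291591 = -4599*(-46) + 291591 = 211554 + 291591 = 503145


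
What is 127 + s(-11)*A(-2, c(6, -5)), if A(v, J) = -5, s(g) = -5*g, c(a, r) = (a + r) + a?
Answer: -148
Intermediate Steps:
c(a, r) = r + 2*a
127 + s(-11)*A(-2, c(6, -5)) = 127 - 5*(-11)*(-5) = 127 + 55*(-5) = 127 - 275 = -148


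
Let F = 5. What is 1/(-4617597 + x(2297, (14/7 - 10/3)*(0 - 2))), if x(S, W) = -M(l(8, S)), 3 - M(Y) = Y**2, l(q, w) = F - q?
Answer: -1/4617591 ≈ -2.1656e-7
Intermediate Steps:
l(q, w) = 5 - q
M(Y) = 3 - Y**2
x(S, W) = 6 (x(S, W) = -(3 - (5 - 1*8)**2) = -(3 - (5 - 8)**2) = -(3 - 1*(-3)**2) = -(3 - 1*9) = -(3 - 9) = -1*(-6) = 6)
1/(-4617597 + x(2297, (14/7 - 10/3)*(0 - 2))) = 1/(-4617597 + 6) = 1/(-4617591) = -1/4617591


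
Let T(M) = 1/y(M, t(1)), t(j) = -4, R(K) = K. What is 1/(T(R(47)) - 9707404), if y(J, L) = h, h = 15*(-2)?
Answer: -30/291222121 ≈ -1.0301e-7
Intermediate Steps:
h = -30
y(J, L) = -30
T(M) = -1/30 (T(M) = 1/(-30) = -1/30)
1/(T(R(47)) - 9707404) = 1/(-1/30 - 9707404) = 1/(-291222121/30) = -30/291222121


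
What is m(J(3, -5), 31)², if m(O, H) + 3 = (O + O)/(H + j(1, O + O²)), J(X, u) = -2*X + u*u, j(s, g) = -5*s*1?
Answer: 400/169 ≈ 2.3669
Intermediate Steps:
j(s, g) = -5*s
J(X, u) = u² - 2*X (J(X, u) = -2*X + u² = u² - 2*X)
m(O, H) = -3 + 2*O/(-5 + H) (m(O, H) = -3 + (O + O)/(H - 5*1) = -3 + (2*O)/(H - 5) = -3 + (2*O)/(-5 + H) = -3 + 2*O/(-5 + H))
m(J(3, -5), 31)² = ((15 - 3*31 + 2*((-5)² - 2*3))/(-5 + 31))² = ((15 - 93 + 2*(25 - 6))/26)² = ((15 - 93 + 2*19)/26)² = ((15 - 93 + 38)/26)² = ((1/26)*(-40))² = (-20/13)² = 400/169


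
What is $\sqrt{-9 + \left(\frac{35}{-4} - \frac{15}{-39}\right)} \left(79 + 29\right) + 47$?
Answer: $47 + \frac{54 i \sqrt{11739}}{13} \approx 47.0 + 450.06 i$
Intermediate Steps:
$\sqrt{-9 + \left(\frac{35}{-4} - \frac{15}{-39}\right)} \left(79 + 29\right) + 47 = \sqrt{-9 + \left(35 \left(- \frac{1}{4}\right) - - \frac{5}{13}\right)} 108 + 47 = \sqrt{-9 + \left(- \frac{35}{4} + \frac{5}{13}\right)} 108 + 47 = \sqrt{-9 - \frac{435}{52}} \cdot 108 + 47 = \sqrt{- \frac{903}{52}} \cdot 108 + 47 = \frac{i \sqrt{11739}}{26} \cdot 108 + 47 = \frac{54 i \sqrt{11739}}{13} + 47 = 47 + \frac{54 i \sqrt{11739}}{13}$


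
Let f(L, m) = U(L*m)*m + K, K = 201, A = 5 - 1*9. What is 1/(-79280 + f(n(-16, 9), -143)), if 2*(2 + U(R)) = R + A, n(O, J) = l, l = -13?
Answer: -2/422851 ≈ -4.7298e-6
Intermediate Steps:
A = -4 (A = 5 - 9 = -4)
n(O, J) = -13
U(R) = -4 + R/2 (U(R) = -2 + (R - 4)/2 = -2 + (-4 + R)/2 = -2 + (-2 + R/2) = -4 + R/2)
f(L, m) = 201 + m*(-4 + L*m/2) (f(L, m) = (-4 + (L*m)/2)*m + 201 = (-4 + L*m/2)*m + 201 = m*(-4 + L*m/2) + 201 = 201 + m*(-4 + L*m/2))
1/(-79280 + f(n(-16, 9), -143)) = 1/(-79280 + (201 + (1/2)*(-143)*(-8 - 13*(-143)))) = 1/(-79280 + (201 + (1/2)*(-143)*(-8 + 1859))) = 1/(-79280 + (201 + (1/2)*(-143)*1851)) = 1/(-79280 + (201 - 264693/2)) = 1/(-79280 - 264291/2) = 1/(-422851/2) = -2/422851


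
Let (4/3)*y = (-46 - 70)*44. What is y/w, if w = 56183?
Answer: -3828/56183 ≈ -0.068135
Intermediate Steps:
y = -3828 (y = 3*((-46 - 70)*44)/4 = 3*(-116*44)/4 = (¾)*(-5104) = -3828)
y/w = -3828/56183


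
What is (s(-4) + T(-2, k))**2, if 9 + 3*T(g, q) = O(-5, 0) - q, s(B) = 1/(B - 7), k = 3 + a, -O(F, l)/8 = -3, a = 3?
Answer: 1024/121 ≈ 8.4628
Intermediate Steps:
O(F, l) = 24 (O(F, l) = -8*(-3) = 24)
k = 6 (k = 3 + 3 = 6)
s(B) = 1/(-7 + B)
T(g, q) = 5 - q/3 (T(g, q) = -3 + (24 - q)/3 = -3 + (8 - q/3) = 5 - q/3)
(s(-4) + T(-2, k))**2 = (1/(-7 - 4) + (5 - 1/3*6))**2 = (1/(-11) + (5 - 2))**2 = (-1/11 + 3)**2 = (32/11)**2 = 1024/121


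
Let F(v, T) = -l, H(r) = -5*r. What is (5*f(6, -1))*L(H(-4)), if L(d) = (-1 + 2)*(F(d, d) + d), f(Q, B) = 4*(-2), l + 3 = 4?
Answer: -760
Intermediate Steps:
l = 1 (l = -3 + 4 = 1)
F(v, T) = -1 (F(v, T) = -1*1 = -1)
f(Q, B) = -8
L(d) = -1 + d (L(d) = (-1 + 2)*(-1 + d) = 1*(-1 + d) = -1 + d)
(5*f(6, -1))*L(H(-4)) = (5*(-8))*(-1 - 5*(-4)) = -40*(-1 + 20) = -40*19 = -760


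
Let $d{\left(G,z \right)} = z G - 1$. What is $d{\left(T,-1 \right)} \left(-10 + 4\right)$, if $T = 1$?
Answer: $12$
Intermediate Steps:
$d{\left(G,z \right)} = -1 + G z$ ($d{\left(G,z \right)} = G z - 1 = -1 + G z$)
$d{\left(T,-1 \right)} \left(-10 + 4\right) = \left(-1 + 1 \left(-1\right)\right) \left(-10 + 4\right) = \left(-1 - 1\right) \left(-6\right) = \left(-2\right) \left(-6\right) = 12$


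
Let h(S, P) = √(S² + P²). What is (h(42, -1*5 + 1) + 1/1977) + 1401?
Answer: 2769778/1977 + 2*√445 ≈ 1443.2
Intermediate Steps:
h(S, P) = √(P² + S²)
(h(42, -1*5 + 1) + 1/1977) + 1401 = (√((-1*5 + 1)² + 42²) + 1/1977) + 1401 = (√((-5 + 1)² + 1764) + 1/1977) + 1401 = (√((-4)² + 1764) + 1/1977) + 1401 = (√(16 + 1764) + 1/1977) + 1401 = (√1780 + 1/1977) + 1401 = (2*√445 + 1/1977) + 1401 = (1/1977 + 2*√445) + 1401 = 2769778/1977 + 2*√445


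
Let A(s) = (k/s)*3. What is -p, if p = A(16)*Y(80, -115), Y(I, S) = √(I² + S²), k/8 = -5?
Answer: 75*√785/2 ≈ 1050.7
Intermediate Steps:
k = -40 (k = 8*(-5) = -40)
A(s) = -120/s (A(s) = -40/s*3 = -120/s)
p = -75*√785/2 (p = (-120/16)*√(80² + (-115)²) = (-120*1/16)*√(6400 + 13225) = -75*√785/2 ≈ -1050.7)
-p = -(-75)*√785/2 = 75*√785/2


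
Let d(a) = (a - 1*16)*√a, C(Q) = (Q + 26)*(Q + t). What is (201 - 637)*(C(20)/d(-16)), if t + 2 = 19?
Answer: -92759*I/16 ≈ -5797.4*I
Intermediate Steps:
t = 17 (t = -2 + 19 = 17)
C(Q) = (17 + Q)*(26 + Q) (C(Q) = (Q + 26)*(Q + 17) = (26 + Q)*(17 + Q) = (17 + Q)*(26 + Q))
d(a) = √a*(-16 + a) (d(a) = (a - 16)*√a = (-16 + a)*√a = √a*(-16 + a))
(201 - 637)*(C(20)/d(-16)) = (201 - 637)*((442 + 20² + 43*20)/((√(-16)*(-16 - 16)))) = -436*(442 + 400 + 860)/((4*I)*(-32)) = -742072/((-128*I)) = -742072*I/128 = -92759*I/16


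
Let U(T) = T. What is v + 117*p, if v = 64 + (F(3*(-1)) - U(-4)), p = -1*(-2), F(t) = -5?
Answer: 297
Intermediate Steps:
p = 2
v = 63 (v = 64 + (-5 - 1*(-4)) = 64 + (-5 + 4) = 64 - 1 = 63)
v + 117*p = 63 + 117*2 = 63 + 234 = 297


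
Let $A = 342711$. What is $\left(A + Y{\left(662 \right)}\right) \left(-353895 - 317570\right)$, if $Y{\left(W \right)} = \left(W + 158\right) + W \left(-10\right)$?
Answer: $-226223944615$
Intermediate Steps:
$Y{\left(W \right)} = 158 - 9 W$ ($Y{\left(W \right)} = \left(158 + W\right) - 10 W = 158 - 9 W$)
$\left(A + Y{\left(662 \right)}\right) \left(-353895 - 317570\right) = \left(342711 + \left(158 - 5958\right)\right) \left(-353895 - 317570\right) = \left(342711 + \left(158 - 5958\right)\right) \left(-671465\right) = \left(342711 - 5800\right) \left(-671465\right) = 336911 \left(-671465\right) = -226223944615$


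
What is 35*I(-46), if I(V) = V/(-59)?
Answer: 1610/59 ≈ 27.288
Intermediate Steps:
I(V) = -V/59 (I(V) = V*(-1/59) = -V/59)
35*I(-46) = 35*(-1/59*(-46)) = 35*(46/59) = 1610/59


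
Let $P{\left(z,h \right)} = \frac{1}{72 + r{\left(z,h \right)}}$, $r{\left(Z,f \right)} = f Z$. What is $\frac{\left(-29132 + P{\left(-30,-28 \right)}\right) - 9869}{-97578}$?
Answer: $\frac{35568911}{88991136} \approx 0.39969$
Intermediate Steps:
$r{\left(Z,f \right)} = Z f$
$P{\left(z,h \right)} = \frac{1}{72 + h z}$ ($P{\left(z,h \right)} = \frac{1}{72 + z h} = \frac{1}{72 + h z}$)
$\frac{\left(-29132 + P{\left(-30,-28 \right)}\right) - 9869}{-97578} = \frac{\left(-29132 + \frac{1}{72 - -840}\right) - 9869}{-97578} = \left(\left(-29132 + \frac{1}{72 + 840}\right) - 9869\right) \left(- \frac{1}{97578}\right) = \left(\left(-29132 + \frac{1}{912}\right) - 9869\right) \left(- \frac{1}{97578}\right) = \left(- \frac{26568383}{912} - 9869\right) \left(- \frac{1}{97578}\right) = \left(- \frac{35568911}{912}\right) \left(- \frac{1}{97578}\right) = \frac{35568911}{88991136}$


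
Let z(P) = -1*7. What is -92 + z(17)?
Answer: -99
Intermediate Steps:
z(P) = -7
-92 + z(17) = -92 - 7 = -99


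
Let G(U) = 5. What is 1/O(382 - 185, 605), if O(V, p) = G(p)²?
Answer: 1/25 ≈ 0.040000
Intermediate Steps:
O(V, p) = 25 (O(V, p) = 5² = 25)
1/O(382 - 185, 605) = 1/25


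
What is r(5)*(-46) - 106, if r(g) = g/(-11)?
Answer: -936/11 ≈ -85.091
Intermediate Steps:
r(g) = -g/11 (r(g) = g*(-1/11) = -g/11)
r(5)*(-46) - 106 = -1/11*5*(-46) - 106 = -5/11*(-46) - 106 = 230/11 - 106 = -936/11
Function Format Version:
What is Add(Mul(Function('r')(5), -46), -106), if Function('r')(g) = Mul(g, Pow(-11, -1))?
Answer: Rational(-936, 11) ≈ -85.091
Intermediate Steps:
Function('r')(g) = Mul(Rational(-1, 11), g) (Function('r')(g) = Mul(g, Rational(-1, 11)) = Mul(Rational(-1, 11), g))
Add(Mul(Function('r')(5), -46), -106) = Add(Mul(Mul(Rational(-1, 11), 5), -46), -106) = Add(Mul(Rational(-5, 11), -46), -106) = Add(Rational(230, 11), -106) = Rational(-936, 11)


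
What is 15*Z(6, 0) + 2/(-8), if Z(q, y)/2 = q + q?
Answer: 1439/4 ≈ 359.75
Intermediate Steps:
Z(q, y) = 4*q (Z(q, y) = 2*(q + q) = 2*(2*q) = 4*q)
15*Z(6, 0) + 2/(-8) = 15*(4*6) + 2/(-8) = 15*24 + 2*(-⅛) = 360 - ¼ = 1439/4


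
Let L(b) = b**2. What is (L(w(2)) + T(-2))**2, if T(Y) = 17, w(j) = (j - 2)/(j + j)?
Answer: 289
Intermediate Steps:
w(j) = (-2 + j)/(2*j) (w(j) = (-2 + j)/((2*j)) = (-2 + j)*(1/(2*j)) = (-2 + j)/(2*j))
(L(w(2)) + T(-2))**2 = (((1/2)*(-2 + 2)/2)**2 + 17)**2 = (((1/2)*(1/2)*0)**2 + 17)**2 = (0**2 + 17)**2 = (0 + 17)**2 = 17**2 = 289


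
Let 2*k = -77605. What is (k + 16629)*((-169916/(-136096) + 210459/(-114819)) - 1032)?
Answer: 59630397812665443/2604401104 ≈ 2.2896e+7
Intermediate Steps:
k = -77605/2 (k = (½)*(-77605) = -77605/2 ≈ -38803.)
(k + 16629)*((-169916/(-136096) + 210459/(-114819)) - 1032) = (-77605/2 + 16629)*((-169916/(-136096) + 210459/(-114819)) - 1032) = -44347*((-169916*(-1/136096) + 210459*(-1/114819)) - 1032)/2 = -44347*((42479/34024 - 70153/38273) - 1032)/2 = -44347*(-761086905/1302200552 - 1032)/2 = -44347/2*(-1344632056569/1302200552) = 59630397812665443/2604401104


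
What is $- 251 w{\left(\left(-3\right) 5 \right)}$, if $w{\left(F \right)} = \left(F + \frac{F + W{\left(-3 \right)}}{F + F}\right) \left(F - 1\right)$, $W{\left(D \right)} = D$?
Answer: $- \frac{289152}{5} \approx -57830.0$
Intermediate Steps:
$w{\left(F \right)} = \left(-1 + F\right) \left(F + \frac{-3 + F}{2 F}\right)$ ($w{\left(F \right)} = \left(F + \frac{F - 3}{F + F}\right) \left(F - 1\right) = \left(F + \frac{-3 + F}{2 F}\right) \left(-1 + F\right) = \left(-1 + F\right) \left(F + \frac{-3 + F}{2 F}\right)$)
$- 251 w{\left(\left(-3\right) 5 \right)} = - 251 \left(-2 + \left(\left(-3\right) 5\right)^{2} - \frac{\left(-3\right) 5}{2} + \frac{3}{2 \left(\left(-3\right) 5\right)}\right) = - 251 \left(-2 + \left(-15\right)^{2} - - \frac{15}{2} + \frac{3}{2 \left(-15\right)}\right) = - 251 \left(-2 + 225 + \frac{15}{2} + \frac{3}{2} \left(- \frac{1}{15}\right)\right) = - 251 \left(-2 + 225 + \frac{15}{2} - \frac{1}{10}\right) = \left(-251\right) \frac{1152}{5} = - \frac{289152}{5}$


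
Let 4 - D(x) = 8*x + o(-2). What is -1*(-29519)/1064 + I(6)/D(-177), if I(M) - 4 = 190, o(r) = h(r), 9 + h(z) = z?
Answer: 6064015/217512 ≈ 27.879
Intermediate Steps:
h(z) = -9 + z
o(r) = -9 + r
I(M) = 194 (I(M) = 4 + 190 = 194)
D(x) = 15 - 8*x (D(x) = 4 - (8*x + (-9 - 2)) = 4 - (8*x - 11) = 4 - (-11 + 8*x) = 4 + (11 - 8*x) = 15 - 8*x)
-1*(-29519)/1064 + I(6)/D(-177) = -1*(-29519)/1064 + 194/(15 - 8*(-177)) = 29519*(1/1064) + 194/(15 + 1416) = 4217/152 + 194/1431 = 6064015/217512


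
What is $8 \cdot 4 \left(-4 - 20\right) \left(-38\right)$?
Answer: $29184$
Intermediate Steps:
$8 \cdot 4 \left(-4 - 20\right) \left(-38\right) = 32 \left(-4 - 20\right) \left(-38\right) = 32 \left(-24\right) \left(-38\right) = \left(-768\right) \left(-38\right) = 29184$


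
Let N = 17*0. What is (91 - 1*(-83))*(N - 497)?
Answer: -86478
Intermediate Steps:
N = 0
(91 - 1*(-83))*(N - 497) = (91 - 1*(-83))*(0 - 497) = (91 + 83)*(-497) = 174*(-497) = -86478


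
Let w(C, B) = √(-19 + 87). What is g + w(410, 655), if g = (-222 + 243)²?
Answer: 441 + 2*√17 ≈ 449.25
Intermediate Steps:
w(C, B) = 2*√17 (w(C, B) = √68 = 2*√17)
g = 441 (g = 21² = 441)
g + w(410, 655) = 441 + 2*√17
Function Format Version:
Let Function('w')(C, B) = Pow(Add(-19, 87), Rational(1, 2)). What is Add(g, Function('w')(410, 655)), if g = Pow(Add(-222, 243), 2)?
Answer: Add(441, Mul(2, Pow(17, Rational(1, 2)))) ≈ 449.25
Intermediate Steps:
Function('w')(C, B) = Mul(2, Pow(17, Rational(1, 2))) (Function('w')(C, B) = Pow(68, Rational(1, 2)) = Mul(2, Pow(17, Rational(1, 2))))
g = 441 (g = Pow(21, 2) = 441)
Add(g, Function('w')(410, 655)) = Add(441, Mul(2, Pow(17, Rational(1, 2))))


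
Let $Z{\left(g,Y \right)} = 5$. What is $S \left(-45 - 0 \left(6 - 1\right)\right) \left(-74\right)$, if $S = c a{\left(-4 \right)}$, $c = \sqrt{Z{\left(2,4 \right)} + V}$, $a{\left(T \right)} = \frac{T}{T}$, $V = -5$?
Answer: $0$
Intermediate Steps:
$a{\left(T \right)} = 1$
$c = 0$ ($c = \sqrt{5 - 5} = \sqrt{0} = 0$)
$S = 0$ ($S = 0 \cdot 1 = 0$)
$S \left(-45 - 0 \left(6 - 1\right)\right) \left(-74\right) = 0 \left(-45 - 0 \left(6 - 1\right)\right) \left(-74\right) = 0 \left(-45 - 0 \cdot 5\right) \left(-74\right) = 0 \left(-45 - 0\right) \left(-74\right) = 0 \left(-45 + 0\right) \left(-74\right) = 0 \left(-45\right) \left(-74\right) = 0 \left(-74\right) = 0$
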